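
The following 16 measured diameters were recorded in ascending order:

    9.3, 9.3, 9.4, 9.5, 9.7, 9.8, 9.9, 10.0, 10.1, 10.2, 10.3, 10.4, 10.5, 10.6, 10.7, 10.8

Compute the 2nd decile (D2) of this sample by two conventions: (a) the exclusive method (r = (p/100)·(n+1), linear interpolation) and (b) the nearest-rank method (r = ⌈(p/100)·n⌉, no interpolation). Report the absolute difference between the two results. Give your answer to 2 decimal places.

n = 16.
(a) r = 3.4; between ranks 3 (9.4) and 4 (9.5): 9.44.
(b) the nearest-rank method: rank 4 → 9.5.
|9.44 − 9.5| = 0.06.

0.06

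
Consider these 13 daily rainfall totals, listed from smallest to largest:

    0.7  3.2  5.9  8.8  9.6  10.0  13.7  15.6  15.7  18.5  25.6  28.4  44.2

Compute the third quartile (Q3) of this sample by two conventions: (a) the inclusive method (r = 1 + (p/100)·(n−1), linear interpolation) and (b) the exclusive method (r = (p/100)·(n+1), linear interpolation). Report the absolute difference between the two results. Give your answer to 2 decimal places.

n = 13.
(a) r = 10 → value at rank 10 = 18.5.
(b) r = 10.5; between ranks 10 (18.5) and 11 (25.6): 22.05.
|18.5 − 22.05| = 3.55.

3.55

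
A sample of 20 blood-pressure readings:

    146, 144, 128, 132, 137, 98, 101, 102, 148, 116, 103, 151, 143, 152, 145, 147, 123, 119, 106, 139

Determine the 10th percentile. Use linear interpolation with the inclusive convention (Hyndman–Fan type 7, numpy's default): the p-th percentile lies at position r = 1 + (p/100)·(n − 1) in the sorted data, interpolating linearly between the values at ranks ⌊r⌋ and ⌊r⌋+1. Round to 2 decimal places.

101.90

Sorted: 98, 101, 102, 103, 106, 116, 119, 123, 128, 132, 137, 139, 143, 144, 145, 146, 147, 148, 151, 152.
n = 20.
r = 1 + (10/100)·(20 − 1) = 1 + 1.9 = 2.9.
Rank 2 is 101 and rank 3 is 102.
Interpolate: 101 + 0.9·(102 − 101) = 101 + 0.9·1 = 101.9.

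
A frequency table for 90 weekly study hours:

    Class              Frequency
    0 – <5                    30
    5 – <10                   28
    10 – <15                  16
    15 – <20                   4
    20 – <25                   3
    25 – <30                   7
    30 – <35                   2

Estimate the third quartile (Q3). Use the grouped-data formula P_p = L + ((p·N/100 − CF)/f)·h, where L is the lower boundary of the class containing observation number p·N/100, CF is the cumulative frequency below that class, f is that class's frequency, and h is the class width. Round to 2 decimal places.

N = 90; target position k = 75/100 · 90 = 67.5.
Cumulative frequencies: 30, 58, 74, 78, 81, 88, 90.
Observation 67.5 falls in the class 10 – <15.
L = 10, CF = 58, f = 16, h = 5.
P75 = 10 + ((67.5 − 58)/16)·5 = 10 + 2.96875 = 12.9688.

12.97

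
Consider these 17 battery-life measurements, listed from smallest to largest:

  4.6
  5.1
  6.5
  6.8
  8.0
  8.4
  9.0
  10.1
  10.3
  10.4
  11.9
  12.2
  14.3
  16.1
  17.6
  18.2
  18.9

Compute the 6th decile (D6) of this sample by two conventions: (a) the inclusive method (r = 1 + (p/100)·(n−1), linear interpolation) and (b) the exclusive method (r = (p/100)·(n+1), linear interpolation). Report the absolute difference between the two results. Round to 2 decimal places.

n = 17.
(a) r = 10.6; between ranks 10 (10.4) and 11 (11.9): 11.3.
(b) r = 10.8; between ranks 10 (10.4) and 11 (11.9): 11.6.
|11.3 − 11.6| = 0.3.

0.30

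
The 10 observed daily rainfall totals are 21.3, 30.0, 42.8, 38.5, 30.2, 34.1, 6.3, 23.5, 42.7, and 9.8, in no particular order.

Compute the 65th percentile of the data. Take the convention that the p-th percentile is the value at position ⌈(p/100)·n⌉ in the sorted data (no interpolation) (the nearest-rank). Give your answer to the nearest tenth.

34.1

Sorted: 6.3, 9.8, 21.3, 23.5, 30.0, 30.2, 34.1, 38.5, 42.7, 42.8.
n = 10.
Position = ⌈65/100 · 10⌉ = ⌈6.5⌉ = 7.
The value at rank 7 is 34.1.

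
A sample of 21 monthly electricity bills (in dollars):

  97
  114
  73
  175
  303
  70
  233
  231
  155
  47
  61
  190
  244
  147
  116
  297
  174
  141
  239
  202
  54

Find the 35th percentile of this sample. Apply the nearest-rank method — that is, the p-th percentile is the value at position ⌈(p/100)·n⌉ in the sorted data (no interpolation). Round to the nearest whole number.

116

Sorted: 47, 54, 61, 70, 73, 97, 114, 116, 141, 147, 155, 174, 175, 190, 202, 231, 233, 239, 244, 297, 303.
n = 21.
Position = ⌈35/100 · 21⌉ = ⌈7.35⌉ = 8.
The value at rank 8 is 116.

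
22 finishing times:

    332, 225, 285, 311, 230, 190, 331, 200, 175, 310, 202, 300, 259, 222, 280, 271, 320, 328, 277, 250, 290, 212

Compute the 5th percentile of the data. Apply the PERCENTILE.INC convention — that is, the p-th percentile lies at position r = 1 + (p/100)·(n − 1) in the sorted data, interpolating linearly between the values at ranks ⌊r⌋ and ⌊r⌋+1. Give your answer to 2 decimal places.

190.50

Sorted: 175, 190, 200, 202, 212, 222, 225, 230, 250, 259, 271, 277, 280, 285, 290, 300, 310, 311, 320, 328, 331, 332.
n = 22.
r = 1 + (5/100)·(22 − 1) = 1 + 1.05 = 2.05.
Rank 2 is 190 and rank 3 is 200.
Interpolate: 190 + 0.05·(200 − 190) = 190 + 0.05·10 = 190.5.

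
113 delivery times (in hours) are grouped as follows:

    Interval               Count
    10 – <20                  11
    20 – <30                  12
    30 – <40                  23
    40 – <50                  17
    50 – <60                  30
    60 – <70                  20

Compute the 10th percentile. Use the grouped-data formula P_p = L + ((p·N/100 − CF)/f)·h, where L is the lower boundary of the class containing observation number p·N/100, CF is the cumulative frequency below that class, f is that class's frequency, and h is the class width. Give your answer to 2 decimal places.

N = 113; target position k = 10/100 · 113 = 11.3.
Cumulative frequencies: 11, 23, 46, 63, 93, 113.
Observation 11.3 falls in the class 20 – <30.
L = 20, CF = 11, f = 12, h = 10.
P10 = 20 + ((11.3 − 11)/12)·10 = 20 + 0.25 = 20.25.

20.25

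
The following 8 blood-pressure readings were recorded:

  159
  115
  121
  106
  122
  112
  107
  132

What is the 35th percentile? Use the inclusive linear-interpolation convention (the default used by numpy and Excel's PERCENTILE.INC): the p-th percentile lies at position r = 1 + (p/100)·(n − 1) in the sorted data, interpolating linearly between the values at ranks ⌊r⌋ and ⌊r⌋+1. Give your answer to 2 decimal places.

Sorted: 106, 107, 112, 115, 121, 122, 132, 159.
n = 8.
r = 1 + (35/100)·(8 − 1) = 1 + 2.45 = 3.45.
Rank 3 is 112 and rank 4 is 115.
Interpolate: 112 + 0.45·(115 − 112) = 112 + 0.45·3 = 113.35.

113.35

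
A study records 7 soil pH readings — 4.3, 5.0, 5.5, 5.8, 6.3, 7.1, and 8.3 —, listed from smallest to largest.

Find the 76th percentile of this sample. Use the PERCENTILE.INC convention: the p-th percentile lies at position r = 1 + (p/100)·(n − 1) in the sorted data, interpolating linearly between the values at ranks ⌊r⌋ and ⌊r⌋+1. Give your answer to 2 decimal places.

6.75

n = 7.
r = 1 + (76/100)·(7 − 1) = 1 + 4.56 = 5.56.
Rank 5 is 6.3 and rank 6 is 7.1.
Interpolate: 6.3 + 0.56·(7.1 − 6.3) = 6.3 + 0.56·0.8 = 6.748.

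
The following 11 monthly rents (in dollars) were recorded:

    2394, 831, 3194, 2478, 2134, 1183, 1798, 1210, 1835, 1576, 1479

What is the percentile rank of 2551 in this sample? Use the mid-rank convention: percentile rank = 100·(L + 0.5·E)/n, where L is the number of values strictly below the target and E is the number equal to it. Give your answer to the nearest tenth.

90.9

Sorted: 831, 1183, 1210, 1479, 1576, 1798, 1835, 2134, 2394, 2478, 3194.
Count below 2551: L = 10; count equal: E = 0; n = 11.
Percentile rank = 100·(10 + 0.5·0)/11 = 100·10/11 = 90.91.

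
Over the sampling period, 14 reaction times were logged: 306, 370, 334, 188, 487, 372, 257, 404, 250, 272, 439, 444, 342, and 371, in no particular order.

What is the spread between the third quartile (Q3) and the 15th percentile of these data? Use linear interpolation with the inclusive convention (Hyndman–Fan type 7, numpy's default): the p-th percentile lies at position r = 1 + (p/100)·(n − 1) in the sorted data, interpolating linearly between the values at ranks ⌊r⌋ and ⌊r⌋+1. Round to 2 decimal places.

Sorted: 188, 250, 257, 272, 306, 334, 342, 370, 371, 372, 404, 439, 444, 487.
n = 14.
P15: r = 2.95; ranks 2–3 are 250, 257; interpolating gives 256.65.
P75: r = 10.75; ranks 10–11 are 372, 404; interpolating gives 396.
Difference: 396 − 256.65 = 139.35.

139.35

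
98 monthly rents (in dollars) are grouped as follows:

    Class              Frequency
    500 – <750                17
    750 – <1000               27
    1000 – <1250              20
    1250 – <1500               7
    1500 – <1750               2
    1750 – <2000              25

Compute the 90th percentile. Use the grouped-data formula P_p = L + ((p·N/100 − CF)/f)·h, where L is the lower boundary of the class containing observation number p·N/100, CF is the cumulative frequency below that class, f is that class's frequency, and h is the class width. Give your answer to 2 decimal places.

N = 98; target position k = 90/100 · 98 = 88.2.
Cumulative frequencies: 17, 44, 64, 71, 73, 98.
Observation 88.2 falls in the class 1750 – <2000.
L = 1750, CF = 73, f = 25, h = 250.
P90 = 1750 + ((88.2 − 73)/25)·250 = 1750 + 152 = 1902.

1902.00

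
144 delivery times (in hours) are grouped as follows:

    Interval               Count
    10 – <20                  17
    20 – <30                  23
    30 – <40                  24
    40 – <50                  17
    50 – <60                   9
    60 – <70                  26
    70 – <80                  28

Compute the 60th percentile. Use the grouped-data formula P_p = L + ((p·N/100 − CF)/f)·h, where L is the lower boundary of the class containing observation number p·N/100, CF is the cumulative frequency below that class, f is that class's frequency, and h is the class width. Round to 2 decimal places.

N = 144; target position k = 60/100 · 144 = 86.4.
Cumulative frequencies: 17, 40, 64, 81, 90, 116, 144.
Observation 86.4 falls in the class 50 – <60.
L = 50, CF = 81, f = 9, h = 10.
P60 = 50 + ((86.4 − 81)/9)·10 = 50 + 6 = 56.

56.00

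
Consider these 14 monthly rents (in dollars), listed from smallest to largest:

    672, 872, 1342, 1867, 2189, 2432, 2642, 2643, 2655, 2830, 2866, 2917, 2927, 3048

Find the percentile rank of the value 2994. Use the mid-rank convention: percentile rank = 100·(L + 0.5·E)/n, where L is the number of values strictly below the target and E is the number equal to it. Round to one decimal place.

Count below 2994: L = 13; count equal: E = 0; n = 14.
Percentile rank = 100·(13 + 0.5·0)/14 = 100·13/14 = 92.86.

92.9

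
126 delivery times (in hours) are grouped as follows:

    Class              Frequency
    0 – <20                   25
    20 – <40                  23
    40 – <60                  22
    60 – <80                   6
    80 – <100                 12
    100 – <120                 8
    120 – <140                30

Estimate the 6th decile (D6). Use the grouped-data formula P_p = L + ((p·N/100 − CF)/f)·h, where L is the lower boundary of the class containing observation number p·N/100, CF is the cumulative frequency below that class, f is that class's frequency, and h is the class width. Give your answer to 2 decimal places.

N = 126; target position k = 60/100 · 126 = 75.6.
Cumulative frequencies: 25, 48, 70, 76, 88, 96, 126.
Observation 75.6 falls in the class 60 – <80.
L = 60, CF = 70, f = 6, h = 20.
P60 = 60 + ((75.6 − 70)/6)·20 = 60 + 18.6667 = 78.6667.

78.67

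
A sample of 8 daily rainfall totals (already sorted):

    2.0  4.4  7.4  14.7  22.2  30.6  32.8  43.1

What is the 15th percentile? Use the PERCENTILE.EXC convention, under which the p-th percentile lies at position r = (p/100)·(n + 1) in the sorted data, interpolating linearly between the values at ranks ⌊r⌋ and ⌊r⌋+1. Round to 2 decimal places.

n = 8.
r = (15/100)·(8 + 1) = 1.35.
Rank 1 is 2.0 and rank 2 is 4.4.
Interpolate: 2.0 + 0.35·(4.4 − 2.0) = 2.0 + 0.35·2.4 = 2.84.

2.84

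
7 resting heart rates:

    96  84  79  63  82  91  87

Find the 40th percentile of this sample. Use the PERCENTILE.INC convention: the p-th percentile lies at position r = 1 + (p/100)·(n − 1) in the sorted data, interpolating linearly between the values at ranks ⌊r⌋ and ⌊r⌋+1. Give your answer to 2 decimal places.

82.80

Sorted: 63, 79, 82, 84, 87, 91, 96.
n = 7.
r = 1 + (40/100)·(7 − 1) = 1 + 2.4 = 3.4.
Rank 3 is 82 and rank 4 is 84.
Interpolate: 82 + 0.4·(84 − 82) = 82 + 0.4·2 = 82.8.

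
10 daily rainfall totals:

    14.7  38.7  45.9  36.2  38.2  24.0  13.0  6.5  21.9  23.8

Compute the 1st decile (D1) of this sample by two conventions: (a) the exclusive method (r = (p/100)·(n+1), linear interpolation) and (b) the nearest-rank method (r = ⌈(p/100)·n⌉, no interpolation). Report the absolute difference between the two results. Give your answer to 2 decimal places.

Sorted: 6.5, 13.0, 14.7, 21.9, 23.8, 24.0, 36.2, 38.2, 38.7, 45.9.
n = 10.
(a) r = 1.1; between ranks 1 (6.5) and 2 (13.0): 7.15.
(b) the nearest-rank method: rank 1 → 6.5.
|7.15 − 6.5| = 0.65.

0.65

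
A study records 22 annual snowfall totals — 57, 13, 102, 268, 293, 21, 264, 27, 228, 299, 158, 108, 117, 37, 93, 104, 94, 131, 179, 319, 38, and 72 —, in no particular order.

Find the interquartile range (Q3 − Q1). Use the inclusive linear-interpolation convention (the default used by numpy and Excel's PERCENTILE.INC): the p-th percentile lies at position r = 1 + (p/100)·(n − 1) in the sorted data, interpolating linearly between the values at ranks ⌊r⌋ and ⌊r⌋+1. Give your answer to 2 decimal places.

155.00

Sorted: 13, 21, 27, 37, 38, 57, 72, 93, 94, 102, 104, 108, 117, 131, 158, 179, 228, 264, 268, 293, 299, 319.
n = 22.
P25: r = 6.25; ranks 6–7 are 57, 72; interpolating gives 60.75.
P75: r = 16.75; ranks 16–17 are 179, 228; interpolating gives 215.75.
Difference: 215.75 − 60.75 = 155.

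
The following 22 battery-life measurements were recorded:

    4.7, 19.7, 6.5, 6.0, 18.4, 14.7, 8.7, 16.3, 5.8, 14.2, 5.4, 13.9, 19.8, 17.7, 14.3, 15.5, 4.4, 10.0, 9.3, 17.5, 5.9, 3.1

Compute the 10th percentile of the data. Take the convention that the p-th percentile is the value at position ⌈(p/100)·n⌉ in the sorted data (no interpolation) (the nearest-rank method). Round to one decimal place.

4.7

Sorted: 3.1, 4.4, 4.7, 5.4, 5.8, 5.9, 6.0, 6.5, 8.7, 9.3, 10.0, 13.9, 14.2, 14.3, 14.7, 15.5, 16.3, 17.5, 17.7, 18.4, 19.7, 19.8.
n = 22.
Position = ⌈10/100 · 22⌉ = ⌈2.2⌉ = 3.
The value at rank 3 is 4.7.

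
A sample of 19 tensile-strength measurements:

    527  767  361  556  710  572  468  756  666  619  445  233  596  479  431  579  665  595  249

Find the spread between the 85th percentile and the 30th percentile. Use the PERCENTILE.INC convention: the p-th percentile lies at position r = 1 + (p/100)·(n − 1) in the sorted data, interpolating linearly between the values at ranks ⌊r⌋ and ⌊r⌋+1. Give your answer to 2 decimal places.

Sorted: 233, 249, 361, 431, 445, 468, 479, 527, 556, 572, 579, 595, 596, 619, 665, 666, 710, 756, 767.
n = 19.
P30: r = 6.4; ranks 6–7 are 468, 479; interpolating gives 472.4.
P85: r = 16.3; ranks 16–17 are 666, 710; interpolating gives 679.2.
Difference: 679.2 − 472.4 = 206.8.

206.80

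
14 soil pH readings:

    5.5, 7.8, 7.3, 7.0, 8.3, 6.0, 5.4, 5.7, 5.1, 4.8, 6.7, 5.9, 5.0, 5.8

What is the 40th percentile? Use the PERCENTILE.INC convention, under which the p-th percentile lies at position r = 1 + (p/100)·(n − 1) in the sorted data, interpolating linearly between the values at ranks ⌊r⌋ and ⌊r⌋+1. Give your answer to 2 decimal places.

Sorted: 4.8, 5.0, 5.1, 5.4, 5.5, 5.7, 5.8, 5.9, 6.0, 6.7, 7.0, 7.3, 7.8, 8.3.
n = 14.
r = 1 + (40/100)·(14 − 1) = 1 + 5.2 = 6.2.
Rank 6 is 5.7 and rank 7 is 5.8.
Interpolate: 5.7 + 0.2·(5.8 − 5.7) = 5.7 + 0.2·0.1 = 5.72.

5.72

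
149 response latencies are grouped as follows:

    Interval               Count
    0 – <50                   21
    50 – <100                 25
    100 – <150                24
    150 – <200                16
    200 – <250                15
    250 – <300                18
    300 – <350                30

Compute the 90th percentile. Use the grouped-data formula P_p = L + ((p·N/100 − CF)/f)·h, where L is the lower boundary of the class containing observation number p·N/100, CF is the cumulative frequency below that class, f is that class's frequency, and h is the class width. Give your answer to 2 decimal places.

N = 149; target position k = 90/100 · 149 = 134.1.
Cumulative frequencies: 21, 46, 70, 86, 101, 119, 149.
Observation 134.1 falls in the class 300 – <350.
L = 300, CF = 119, f = 30, h = 50.
P90 = 300 + ((134.1 − 119)/30)·50 = 300 + 25.1667 = 325.167.

325.17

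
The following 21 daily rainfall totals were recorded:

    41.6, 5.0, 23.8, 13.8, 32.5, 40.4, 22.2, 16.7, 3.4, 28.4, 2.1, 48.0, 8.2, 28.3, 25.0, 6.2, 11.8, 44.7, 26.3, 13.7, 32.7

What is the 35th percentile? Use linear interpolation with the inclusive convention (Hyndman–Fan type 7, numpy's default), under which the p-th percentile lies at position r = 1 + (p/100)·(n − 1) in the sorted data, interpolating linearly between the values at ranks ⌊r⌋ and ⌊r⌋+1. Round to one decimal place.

13.8

Sorted: 2.1, 3.4, 5.0, 6.2, 8.2, 11.8, 13.7, 13.8, 16.7, 22.2, 23.8, 25.0, 26.3, 28.3, 28.4, 32.5, 32.7, 40.4, 41.6, 44.7, 48.0.
n = 21.
r = 1 + (35/100)·(21 − 1) = 1 + 7 = 8.
r is an integer, so P35 is the value at rank 8: 13.8.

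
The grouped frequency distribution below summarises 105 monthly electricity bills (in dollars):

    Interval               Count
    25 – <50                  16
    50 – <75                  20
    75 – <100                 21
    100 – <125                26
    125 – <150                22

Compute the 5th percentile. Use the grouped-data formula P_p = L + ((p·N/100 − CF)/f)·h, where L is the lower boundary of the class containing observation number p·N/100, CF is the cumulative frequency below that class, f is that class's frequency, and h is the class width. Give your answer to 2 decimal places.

N = 105; target position k = 5/100 · 105 = 5.25.
Cumulative frequencies: 16, 36, 57, 83, 105.
Observation 5.25 falls in the class 25 – <50.
L = 25, CF = 0, f = 16, h = 25.
P5 = 25 + ((5.25 − 0)/16)·25 = 25 + 8.20312 = 33.2031.

33.20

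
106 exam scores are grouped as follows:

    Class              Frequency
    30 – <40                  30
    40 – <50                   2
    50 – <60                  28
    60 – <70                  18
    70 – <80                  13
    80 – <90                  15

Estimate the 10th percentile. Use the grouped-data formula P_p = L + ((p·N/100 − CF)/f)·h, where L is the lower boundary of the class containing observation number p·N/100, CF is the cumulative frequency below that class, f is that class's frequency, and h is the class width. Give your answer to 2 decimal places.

N = 106; target position k = 10/100 · 106 = 10.6.
Cumulative frequencies: 30, 32, 60, 78, 91, 106.
Observation 10.6 falls in the class 30 – <40.
L = 30, CF = 0, f = 30, h = 10.
P10 = 30 + ((10.6 − 0)/30)·10 = 30 + 3.53333 = 33.5333.

33.53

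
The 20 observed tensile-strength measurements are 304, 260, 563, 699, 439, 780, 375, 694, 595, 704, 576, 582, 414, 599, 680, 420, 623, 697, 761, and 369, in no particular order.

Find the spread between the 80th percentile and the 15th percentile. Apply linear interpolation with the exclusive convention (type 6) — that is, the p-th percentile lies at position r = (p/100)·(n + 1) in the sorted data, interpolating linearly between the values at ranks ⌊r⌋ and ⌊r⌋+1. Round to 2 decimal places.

Sorted: 260, 304, 369, 375, 414, 420, 439, 563, 576, 582, 595, 599, 623, 680, 694, 697, 699, 704, 761, 780.
n = 20.
P15: r = 3.15; ranks 3–4 are 369, 375; interpolating gives 369.9.
P80: r = 16.8; ranks 16–17 are 697, 699; interpolating gives 698.6.
Difference: 698.6 − 369.9 = 328.7.

328.70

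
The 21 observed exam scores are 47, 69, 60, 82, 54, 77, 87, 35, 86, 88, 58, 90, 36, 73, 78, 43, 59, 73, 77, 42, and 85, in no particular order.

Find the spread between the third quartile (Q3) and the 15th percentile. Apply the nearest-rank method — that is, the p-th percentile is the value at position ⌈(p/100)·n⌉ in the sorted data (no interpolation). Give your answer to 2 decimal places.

Sorted: 35, 36, 42, 43, 47, 54, 58, 59, 60, 69, 73, 73, 77, 77, 78, 82, 85, 86, 87, 88, 90.
n = 21.
P15: rank ⌈15/100·21⌉ = 4 → 43.
P75: rank ⌈75/100·21⌉ = 16 → 82.
Difference: 82 − 43 = 39.

39.00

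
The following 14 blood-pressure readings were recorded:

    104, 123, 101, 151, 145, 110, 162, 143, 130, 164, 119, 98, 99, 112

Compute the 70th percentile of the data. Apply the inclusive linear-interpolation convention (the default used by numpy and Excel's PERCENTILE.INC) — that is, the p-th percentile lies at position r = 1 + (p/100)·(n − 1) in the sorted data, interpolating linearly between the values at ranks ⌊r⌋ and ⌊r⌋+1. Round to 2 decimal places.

143.20

Sorted: 98, 99, 101, 104, 110, 112, 119, 123, 130, 143, 145, 151, 162, 164.
n = 14.
r = 1 + (70/100)·(14 − 1) = 1 + 9.1 = 10.1.
Rank 10 is 143 and rank 11 is 145.
Interpolate: 143 + 0.1·(145 − 143) = 143 + 0.1·2 = 143.2.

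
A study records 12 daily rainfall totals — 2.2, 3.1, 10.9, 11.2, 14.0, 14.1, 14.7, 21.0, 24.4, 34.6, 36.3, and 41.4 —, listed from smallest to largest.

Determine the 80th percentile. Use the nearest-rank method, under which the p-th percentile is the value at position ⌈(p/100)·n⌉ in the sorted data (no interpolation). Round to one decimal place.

34.6

n = 12.
Position = ⌈80/100 · 12⌉ = ⌈9.6⌉ = 10.
The value at rank 10 is 34.6.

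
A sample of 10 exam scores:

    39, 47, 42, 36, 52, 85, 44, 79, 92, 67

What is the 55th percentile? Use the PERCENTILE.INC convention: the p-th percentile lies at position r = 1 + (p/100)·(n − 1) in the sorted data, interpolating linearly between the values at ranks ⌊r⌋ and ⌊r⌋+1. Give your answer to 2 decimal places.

Sorted: 36, 39, 42, 44, 47, 52, 67, 79, 85, 92.
n = 10.
r = 1 + (55/100)·(10 − 1) = 1 + 4.95 = 5.95.
Rank 5 is 47 and rank 6 is 52.
Interpolate: 47 + 0.95·(52 − 47) = 47 + 0.95·5 = 51.75.

51.75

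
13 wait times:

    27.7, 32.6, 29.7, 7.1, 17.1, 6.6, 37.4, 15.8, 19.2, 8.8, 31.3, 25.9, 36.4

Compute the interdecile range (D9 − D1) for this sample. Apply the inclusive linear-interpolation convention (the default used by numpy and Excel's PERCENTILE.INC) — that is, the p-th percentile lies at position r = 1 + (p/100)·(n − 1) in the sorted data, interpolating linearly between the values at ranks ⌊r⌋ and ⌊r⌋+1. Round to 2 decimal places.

28.20

Sorted: 6.6, 7.1, 8.8, 15.8, 17.1, 19.2, 25.9, 27.7, 29.7, 31.3, 32.6, 36.4, 37.4.
n = 13.
P10: r = 2.2; ranks 2–3 are 7.1, 8.8; interpolating gives 7.44.
P90: r = 11.8; ranks 11–12 are 32.6, 36.4; interpolating gives 35.64.
Difference: 35.64 − 7.44 = 28.2.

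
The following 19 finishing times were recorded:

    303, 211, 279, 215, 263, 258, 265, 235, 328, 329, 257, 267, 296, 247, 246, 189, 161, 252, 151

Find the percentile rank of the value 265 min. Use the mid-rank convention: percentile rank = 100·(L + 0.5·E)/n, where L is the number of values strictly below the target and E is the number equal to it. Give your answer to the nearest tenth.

Sorted: 151, 161, 189, 211, 215, 235, 246, 247, 252, 257, 258, 263, 265, 267, 279, 296, 303, 328, 329.
Count below 265: L = 12; count equal: E = 1; n = 19.
Percentile rank = 100·(12 + 0.5·1)/19 = 100·12.5/19 = 65.79.

65.8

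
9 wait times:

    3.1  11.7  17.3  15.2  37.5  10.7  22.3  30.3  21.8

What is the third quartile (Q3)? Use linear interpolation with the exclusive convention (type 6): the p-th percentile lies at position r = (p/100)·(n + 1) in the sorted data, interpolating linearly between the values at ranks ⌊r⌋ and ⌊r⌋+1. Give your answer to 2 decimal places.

Sorted: 3.1, 10.7, 11.7, 15.2, 17.3, 21.8, 22.3, 30.3, 37.5.
n = 9.
r = (75/100)·(9 + 1) = 7.5.
Rank 7 is 22.3 and rank 8 is 30.3.
Interpolate: 22.3 + 0.5·(30.3 − 22.3) = 22.3 + 0.5·8 = 26.3.

26.30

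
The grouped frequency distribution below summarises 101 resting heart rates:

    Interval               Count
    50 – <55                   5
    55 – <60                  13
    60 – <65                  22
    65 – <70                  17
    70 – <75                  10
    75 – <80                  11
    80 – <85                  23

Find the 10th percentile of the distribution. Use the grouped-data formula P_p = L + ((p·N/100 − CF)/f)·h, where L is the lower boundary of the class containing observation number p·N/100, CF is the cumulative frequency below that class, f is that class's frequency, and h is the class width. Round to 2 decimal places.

56.96

N = 101; target position k = 10/100 · 101 = 10.1.
Cumulative frequencies: 5, 18, 40, 57, 67, 78, 101.
Observation 10.1 falls in the class 55 – <60.
L = 55, CF = 5, f = 13, h = 5.
P10 = 55 + ((10.1 − 5)/13)·5 = 55 + 1.96154 = 56.9615.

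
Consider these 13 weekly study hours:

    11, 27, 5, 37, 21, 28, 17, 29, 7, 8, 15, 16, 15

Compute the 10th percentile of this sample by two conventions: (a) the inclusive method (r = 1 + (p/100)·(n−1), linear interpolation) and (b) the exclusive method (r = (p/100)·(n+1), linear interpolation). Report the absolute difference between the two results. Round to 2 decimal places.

Sorted: 5, 7, 8, 11, 15, 15, 16, 17, 21, 27, 28, 29, 37.
n = 13.
(a) r = 2.2; between ranks 2 (7) and 3 (8): 7.2.
(b) r = 1.4; between ranks 1 (5) and 2 (7): 5.8.
|7.2 − 5.8| = 1.4.

1.40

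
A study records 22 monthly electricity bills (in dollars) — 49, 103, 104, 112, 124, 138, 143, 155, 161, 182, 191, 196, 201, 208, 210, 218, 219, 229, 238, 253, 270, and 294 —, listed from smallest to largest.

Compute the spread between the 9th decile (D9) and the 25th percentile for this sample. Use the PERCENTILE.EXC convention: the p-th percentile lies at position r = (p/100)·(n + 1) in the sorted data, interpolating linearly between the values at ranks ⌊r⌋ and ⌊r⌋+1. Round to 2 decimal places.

130.40

n = 22.
P25: r = 5.75; ranks 5–6 are 124, 138; interpolating gives 134.5.
P90: r = 20.7; ranks 20–21 are 253, 270; interpolating gives 264.9.
Difference: 264.9 − 134.5 = 130.4.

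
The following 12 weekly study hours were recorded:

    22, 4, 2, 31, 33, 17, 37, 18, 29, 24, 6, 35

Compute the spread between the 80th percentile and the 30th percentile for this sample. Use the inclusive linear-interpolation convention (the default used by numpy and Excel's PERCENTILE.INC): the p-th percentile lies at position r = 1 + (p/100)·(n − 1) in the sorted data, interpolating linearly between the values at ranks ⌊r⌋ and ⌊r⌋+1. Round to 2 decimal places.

Sorted: 2, 4, 6, 17, 18, 22, 24, 29, 31, 33, 35, 37.
n = 12.
P30: r = 4.3; ranks 4–5 are 17, 18; interpolating gives 17.3.
P80: r = 9.8; ranks 9–10 are 31, 33; interpolating gives 32.6.
Difference: 32.6 − 17.3 = 15.3.

15.30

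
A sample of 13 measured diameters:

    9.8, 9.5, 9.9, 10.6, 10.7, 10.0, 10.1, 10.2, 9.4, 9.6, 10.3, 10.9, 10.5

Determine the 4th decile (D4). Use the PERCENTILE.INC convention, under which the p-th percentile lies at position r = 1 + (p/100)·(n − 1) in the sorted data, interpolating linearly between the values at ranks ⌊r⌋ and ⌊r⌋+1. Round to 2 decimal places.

Sorted: 9.4, 9.5, 9.6, 9.8, 9.9, 10.0, 10.1, 10.2, 10.3, 10.5, 10.6, 10.7, 10.9.
n = 13.
r = 1 + (40/100)·(13 − 1) = 1 + 4.8 = 5.8.
Rank 5 is 9.9 and rank 6 is 10.0.
Interpolate: 9.9 + 0.8·(10.0 − 9.9) = 9.9 + 0.8·0.1 = 9.98.

9.98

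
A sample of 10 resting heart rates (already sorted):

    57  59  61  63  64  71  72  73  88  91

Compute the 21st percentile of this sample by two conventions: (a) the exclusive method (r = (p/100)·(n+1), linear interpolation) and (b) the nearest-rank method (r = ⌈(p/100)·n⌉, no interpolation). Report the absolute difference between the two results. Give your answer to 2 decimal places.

1.38

n = 10.
(a) r = 2.31; between ranks 2 (59) and 3 (61): 59.62.
(b) the nearest-rank method: rank 3 → 61.
|59.62 − 61| = 1.38.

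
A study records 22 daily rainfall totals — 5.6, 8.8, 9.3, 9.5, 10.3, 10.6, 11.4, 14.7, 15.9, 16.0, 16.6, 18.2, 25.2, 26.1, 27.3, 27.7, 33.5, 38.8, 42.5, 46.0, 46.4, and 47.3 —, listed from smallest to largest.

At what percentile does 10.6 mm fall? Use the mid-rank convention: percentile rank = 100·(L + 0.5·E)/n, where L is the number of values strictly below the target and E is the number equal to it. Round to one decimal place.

25.0

Count below 10.6: L = 5; count equal: E = 1; n = 22.
Percentile rank = 100·(5 + 0.5·1)/22 = 100·5.5/22 = 25.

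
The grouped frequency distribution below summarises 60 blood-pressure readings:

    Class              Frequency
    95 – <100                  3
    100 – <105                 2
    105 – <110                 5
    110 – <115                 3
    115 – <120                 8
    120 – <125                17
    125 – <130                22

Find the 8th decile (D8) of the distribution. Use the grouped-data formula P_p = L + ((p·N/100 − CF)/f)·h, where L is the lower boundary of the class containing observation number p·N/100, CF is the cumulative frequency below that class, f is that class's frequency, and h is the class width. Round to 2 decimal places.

127.27

N = 60; target position k = 80/100 · 60 = 48.
Cumulative frequencies: 3, 5, 10, 13, 21, 38, 60.
Observation 48 falls in the class 125 – <130.
L = 125, CF = 38, f = 22, h = 5.
P80 = 125 + ((48 − 38)/22)·5 = 125 + 2.27273 = 127.273.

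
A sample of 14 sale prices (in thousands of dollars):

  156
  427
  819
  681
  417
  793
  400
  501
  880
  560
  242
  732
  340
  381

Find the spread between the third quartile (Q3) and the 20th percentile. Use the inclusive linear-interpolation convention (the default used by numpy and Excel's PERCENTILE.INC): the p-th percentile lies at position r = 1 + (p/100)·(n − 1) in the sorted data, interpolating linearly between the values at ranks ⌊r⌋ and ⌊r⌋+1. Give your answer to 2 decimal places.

Sorted: 156, 242, 340, 381, 400, 417, 427, 501, 560, 681, 732, 793, 819, 880.
n = 14.
P20: r = 3.6; ranks 3–4 are 340, 381; interpolating gives 364.6.
P75: r = 10.75; ranks 10–11 are 681, 732; interpolating gives 719.25.
Difference: 719.25 − 364.6 = 354.65.

354.65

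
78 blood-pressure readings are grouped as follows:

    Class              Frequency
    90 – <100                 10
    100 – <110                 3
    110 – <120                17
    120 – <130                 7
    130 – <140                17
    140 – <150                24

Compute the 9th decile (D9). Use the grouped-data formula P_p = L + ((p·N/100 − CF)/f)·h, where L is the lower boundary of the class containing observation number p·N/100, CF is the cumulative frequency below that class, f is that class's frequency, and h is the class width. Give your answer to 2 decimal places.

N = 78; target position k = 90/100 · 78 = 70.2.
Cumulative frequencies: 10, 13, 30, 37, 54, 78.
Observation 70.2 falls in the class 140 – <150.
L = 140, CF = 54, f = 24, h = 10.
P90 = 140 + ((70.2 − 54)/24)·10 = 140 + 6.75 = 146.75.

146.75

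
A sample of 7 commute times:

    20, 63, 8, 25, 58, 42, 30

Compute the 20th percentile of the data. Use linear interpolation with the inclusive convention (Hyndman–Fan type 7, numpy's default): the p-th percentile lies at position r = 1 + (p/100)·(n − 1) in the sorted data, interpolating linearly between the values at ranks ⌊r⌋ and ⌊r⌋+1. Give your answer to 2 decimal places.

Sorted: 8, 20, 25, 30, 42, 58, 63.
n = 7.
r = 1 + (20/100)·(7 − 1) = 1 + 1.2 = 2.2.
Rank 2 is 20 and rank 3 is 25.
Interpolate: 20 + 0.2·(25 − 20) = 20 + 0.2·5 = 21.

21.00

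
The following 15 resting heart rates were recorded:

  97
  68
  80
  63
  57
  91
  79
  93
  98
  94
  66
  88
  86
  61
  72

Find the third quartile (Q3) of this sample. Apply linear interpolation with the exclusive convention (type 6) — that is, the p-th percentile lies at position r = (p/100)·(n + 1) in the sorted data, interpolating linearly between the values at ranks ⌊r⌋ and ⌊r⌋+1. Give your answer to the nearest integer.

93

Sorted: 57, 61, 63, 66, 68, 72, 79, 80, 86, 88, 91, 93, 94, 97, 98.
n = 15.
r = (75/100)·(15 + 1) = 12.
r is an integer, so P75 is the value at rank 12: 93.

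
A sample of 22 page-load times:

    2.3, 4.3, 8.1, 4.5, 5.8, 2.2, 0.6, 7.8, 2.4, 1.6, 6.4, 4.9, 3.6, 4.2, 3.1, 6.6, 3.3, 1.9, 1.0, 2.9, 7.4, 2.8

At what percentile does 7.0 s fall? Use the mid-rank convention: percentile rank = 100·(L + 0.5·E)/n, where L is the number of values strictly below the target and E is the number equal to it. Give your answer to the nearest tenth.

Sorted: 0.6, 1.0, 1.6, 1.9, 2.2, 2.3, 2.4, 2.8, 2.9, 3.1, 3.3, 3.6, 4.2, 4.3, 4.5, 4.9, 5.8, 6.4, 6.6, 7.4, 7.8, 8.1.
Count below 7.0: L = 19; count equal: E = 0; n = 22.
Percentile rank = 100·(19 + 0.5·0)/22 = 100·19/22 = 86.36.

86.4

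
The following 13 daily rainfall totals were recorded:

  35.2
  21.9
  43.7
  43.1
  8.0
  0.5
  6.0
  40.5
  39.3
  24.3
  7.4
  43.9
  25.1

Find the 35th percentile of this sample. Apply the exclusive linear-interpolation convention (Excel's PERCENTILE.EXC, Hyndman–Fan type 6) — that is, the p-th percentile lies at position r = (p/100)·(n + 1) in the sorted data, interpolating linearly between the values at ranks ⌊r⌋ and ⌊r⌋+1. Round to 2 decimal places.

20.51

Sorted: 0.5, 6.0, 7.4, 8.0, 21.9, 24.3, 25.1, 35.2, 39.3, 40.5, 43.1, 43.7, 43.9.
n = 13.
r = (35/100)·(13 + 1) = 4.9.
Rank 4 is 8.0 and rank 5 is 21.9.
Interpolate: 8.0 + 0.9·(21.9 − 8.0) = 8.0 + 0.9·13.9 = 20.51.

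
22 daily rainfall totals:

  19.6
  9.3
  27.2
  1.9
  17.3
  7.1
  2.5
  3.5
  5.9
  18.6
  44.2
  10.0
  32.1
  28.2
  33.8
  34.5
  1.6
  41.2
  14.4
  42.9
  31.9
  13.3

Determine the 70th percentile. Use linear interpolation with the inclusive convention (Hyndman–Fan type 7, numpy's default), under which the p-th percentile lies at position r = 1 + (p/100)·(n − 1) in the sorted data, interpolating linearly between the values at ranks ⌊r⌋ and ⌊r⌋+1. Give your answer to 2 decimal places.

30.79

Sorted: 1.6, 1.9, 2.5, 3.5, 5.9, 7.1, 9.3, 10.0, 13.3, 14.4, 17.3, 18.6, 19.6, 27.2, 28.2, 31.9, 32.1, 33.8, 34.5, 41.2, 42.9, 44.2.
n = 22.
r = 1 + (70/100)·(22 − 1) = 1 + 14.7 = 15.7.
Rank 15 is 28.2 and rank 16 is 31.9.
Interpolate: 28.2 + 0.7·(31.9 − 28.2) = 28.2 + 0.7·3.7 = 30.79.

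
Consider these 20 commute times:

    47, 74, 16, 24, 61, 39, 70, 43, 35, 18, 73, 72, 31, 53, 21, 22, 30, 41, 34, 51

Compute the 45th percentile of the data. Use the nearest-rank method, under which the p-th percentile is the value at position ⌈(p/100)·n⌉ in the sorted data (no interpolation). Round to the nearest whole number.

35

Sorted: 16, 18, 21, 22, 24, 30, 31, 34, 35, 39, 41, 43, 47, 51, 53, 61, 70, 72, 73, 74.
n = 20.
Position = ⌈45/100 · 20⌉ = ⌈9⌉ = 9.
The value at rank 9 is 35.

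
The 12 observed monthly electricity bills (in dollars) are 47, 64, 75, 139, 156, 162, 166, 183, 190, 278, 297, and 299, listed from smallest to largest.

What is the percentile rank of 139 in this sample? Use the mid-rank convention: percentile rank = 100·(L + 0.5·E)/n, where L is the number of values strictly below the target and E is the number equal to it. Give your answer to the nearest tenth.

Count below 139: L = 3; count equal: E = 1; n = 12.
Percentile rank = 100·(3 + 0.5·1)/12 = 100·3.5/12 = 29.17.

29.2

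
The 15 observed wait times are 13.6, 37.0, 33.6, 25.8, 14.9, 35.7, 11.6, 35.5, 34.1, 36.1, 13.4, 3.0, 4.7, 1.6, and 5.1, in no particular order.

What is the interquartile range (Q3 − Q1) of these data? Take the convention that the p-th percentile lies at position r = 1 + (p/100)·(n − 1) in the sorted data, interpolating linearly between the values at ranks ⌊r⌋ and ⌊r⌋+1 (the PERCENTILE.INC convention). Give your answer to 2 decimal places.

Sorted: 1.6, 3.0, 4.7, 5.1, 11.6, 13.4, 13.6, 14.9, 25.8, 33.6, 34.1, 35.5, 35.7, 36.1, 37.0.
n = 15.
P25: r = 4.5; ranks 4–5 are 5.1, 11.6; interpolating gives 8.35.
P75: r = 11.5; ranks 11–12 are 34.1, 35.5; interpolating gives 34.8.
Difference: 34.8 − 8.35 = 26.45.

26.45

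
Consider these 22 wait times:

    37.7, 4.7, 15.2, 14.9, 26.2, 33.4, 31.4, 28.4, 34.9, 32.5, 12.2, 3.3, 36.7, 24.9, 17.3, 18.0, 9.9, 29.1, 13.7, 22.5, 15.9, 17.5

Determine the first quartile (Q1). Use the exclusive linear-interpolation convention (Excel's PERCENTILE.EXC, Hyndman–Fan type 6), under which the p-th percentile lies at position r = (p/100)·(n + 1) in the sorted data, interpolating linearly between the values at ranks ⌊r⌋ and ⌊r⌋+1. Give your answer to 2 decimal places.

14.60

Sorted: 3.3, 4.7, 9.9, 12.2, 13.7, 14.9, 15.2, 15.9, 17.3, 17.5, 18.0, 22.5, 24.9, 26.2, 28.4, 29.1, 31.4, 32.5, 33.4, 34.9, 36.7, 37.7.
n = 22.
r = (25/100)·(22 + 1) = 5.75.
Rank 5 is 13.7 and rank 6 is 14.9.
Interpolate: 13.7 + 0.75·(14.9 − 13.7) = 13.7 + 0.75·1.2 = 14.6.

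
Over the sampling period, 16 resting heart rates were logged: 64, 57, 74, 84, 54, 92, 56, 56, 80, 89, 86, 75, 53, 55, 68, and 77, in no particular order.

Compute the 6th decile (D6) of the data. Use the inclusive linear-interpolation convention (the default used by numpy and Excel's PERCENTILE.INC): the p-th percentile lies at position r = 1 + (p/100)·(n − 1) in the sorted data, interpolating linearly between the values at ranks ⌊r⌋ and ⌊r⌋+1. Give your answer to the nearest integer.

75

Sorted: 53, 54, 55, 56, 56, 57, 64, 68, 74, 75, 77, 80, 84, 86, 89, 92.
n = 16.
r = 1 + (60/100)·(16 − 1) = 1 + 9 = 10.
r is an integer, so P60 is the value at rank 10: 75.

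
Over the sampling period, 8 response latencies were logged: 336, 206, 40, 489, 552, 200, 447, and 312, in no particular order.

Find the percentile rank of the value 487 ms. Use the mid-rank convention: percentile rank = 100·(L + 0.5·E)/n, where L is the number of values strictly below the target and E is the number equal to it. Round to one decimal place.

75.0

Sorted: 40, 200, 206, 312, 336, 447, 489, 552.
Count below 487: L = 6; count equal: E = 0; n = 8.
Percentile rank = 100·(6 + 0.5·0)/8 = 100·6/8 = 75.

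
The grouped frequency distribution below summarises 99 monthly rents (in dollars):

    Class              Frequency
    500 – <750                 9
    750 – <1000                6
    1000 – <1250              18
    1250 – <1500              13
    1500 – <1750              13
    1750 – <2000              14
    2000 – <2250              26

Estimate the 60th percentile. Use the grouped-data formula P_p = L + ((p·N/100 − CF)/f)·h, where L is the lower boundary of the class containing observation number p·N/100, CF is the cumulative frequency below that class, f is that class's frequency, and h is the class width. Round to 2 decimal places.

1757.14

N = 99; target position k = 60/100 · 99 = 59.4.
Cumulative frequencies: 9, 15, 33, 46, 59, 73, 99.
Observation 59.4 falls in the class 1750 – <2000.
L = 1750, CF = 59, f = 14, h = 250.
P60 = 1750 + ((59.4 − 59)/14)·250 = 1750 + 7.14286 = 1757.14.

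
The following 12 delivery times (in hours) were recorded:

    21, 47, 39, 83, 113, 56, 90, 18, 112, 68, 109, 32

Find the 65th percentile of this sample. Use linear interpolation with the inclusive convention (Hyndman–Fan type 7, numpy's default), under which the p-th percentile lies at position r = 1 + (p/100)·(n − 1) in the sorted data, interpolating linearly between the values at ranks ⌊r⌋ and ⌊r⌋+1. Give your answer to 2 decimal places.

Sorted: 18, 21, 32, 39, 47, 56, 68, 83, 90, 109, 112, 113.
n = 12.
r = 1 + (65/100)·(12 − 1) = 1 + 7.15 = 8.15.
Rank 8 is 83 and rank 9 is 90.
Interpolate: 83 + 0.15·(90 − 83) = 83 + 0.15·7 = 84.05.

84.05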